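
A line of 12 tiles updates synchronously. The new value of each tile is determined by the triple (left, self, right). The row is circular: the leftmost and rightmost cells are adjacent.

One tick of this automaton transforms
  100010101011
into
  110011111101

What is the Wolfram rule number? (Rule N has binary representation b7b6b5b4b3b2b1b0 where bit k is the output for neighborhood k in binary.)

244

position 11: 111 → 1  (bit 7 = 1)
position 0: 110 → 1  (bit 6 = 1)
position 5: 101 → 1  (bit 5 = 1)
position 1: 100 → 1  (bit 4 = 1)
position 10: 011 → 0  (bit 3 = 0)
position 4: 010 → 1  (bit 2 = 1)
position 3: 001 → 0  (bit 1 = 0)
position 2: 000 → 0  (bit 0 = 0)
bits b7..b0 = 11110100 = 244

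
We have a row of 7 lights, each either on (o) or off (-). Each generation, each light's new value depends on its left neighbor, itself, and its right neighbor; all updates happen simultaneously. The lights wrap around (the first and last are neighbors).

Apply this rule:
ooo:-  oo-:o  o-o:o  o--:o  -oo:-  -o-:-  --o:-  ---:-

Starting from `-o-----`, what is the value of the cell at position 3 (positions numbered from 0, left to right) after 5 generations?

-

generation 1: --o----
generation 2: ---o---
generation 3: ----o--
generation 4: -----o-
generation 5: ------o
position 3 holds -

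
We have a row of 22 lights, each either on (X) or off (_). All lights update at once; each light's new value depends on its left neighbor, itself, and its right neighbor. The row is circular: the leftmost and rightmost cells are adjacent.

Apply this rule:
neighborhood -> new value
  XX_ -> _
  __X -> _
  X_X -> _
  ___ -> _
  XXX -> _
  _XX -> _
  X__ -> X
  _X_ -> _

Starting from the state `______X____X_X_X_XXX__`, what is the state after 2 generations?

_______X____________X_
________X____________X

________X____________X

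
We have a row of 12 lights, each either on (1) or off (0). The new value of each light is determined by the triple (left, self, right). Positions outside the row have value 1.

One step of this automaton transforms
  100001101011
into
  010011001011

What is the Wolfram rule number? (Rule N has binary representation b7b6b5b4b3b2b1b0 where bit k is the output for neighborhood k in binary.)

position 11: 111 → 1  (bit 7 = 1)
position 0: 110 → 0  (bit 6 = 0)
position 7: 101 → 0  (bit 5 = 0)
position 1: 100 → 1  (bit 4 = 1)
position 5: 011 → 1  (bit 3 = 1)
position 8: 010 → 1  (bit 2 = 1)
position 4: 001 → 1  (bit 1 = 1)
position 2: 000 → 0  (bit 0 = 0)
bits b7..b0 = 10011110 = 158

158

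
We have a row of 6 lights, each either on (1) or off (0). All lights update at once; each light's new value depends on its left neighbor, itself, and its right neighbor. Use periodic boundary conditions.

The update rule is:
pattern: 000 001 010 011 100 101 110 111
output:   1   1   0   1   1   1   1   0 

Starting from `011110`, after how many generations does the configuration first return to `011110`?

110011
011110

2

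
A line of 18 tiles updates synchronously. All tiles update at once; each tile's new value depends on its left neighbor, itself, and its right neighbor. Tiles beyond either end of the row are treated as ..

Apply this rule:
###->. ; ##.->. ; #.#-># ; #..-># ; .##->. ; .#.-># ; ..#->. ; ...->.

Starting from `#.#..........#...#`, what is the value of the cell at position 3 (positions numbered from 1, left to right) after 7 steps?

####.........##..#
....#..........#.#
....##.........###
......#...........
......##..........
........#.........
........##........
position 3 holds .

.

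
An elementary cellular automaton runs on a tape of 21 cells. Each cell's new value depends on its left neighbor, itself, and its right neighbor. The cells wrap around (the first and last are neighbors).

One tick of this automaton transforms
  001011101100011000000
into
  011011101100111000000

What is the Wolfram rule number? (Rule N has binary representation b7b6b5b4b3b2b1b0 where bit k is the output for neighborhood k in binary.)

206

position 5: 111 → 1  (bit 7 = 1)
position 6: 110 → 1  (bit 6 = 1)
position 3: 101 → 0  (bit 5 = 0)
position 10: 100 → 0  (bit 4 = 0)
position 4: 011 → 1  (bit 3 = 1)
position 2: 010 → 1  (bit 2 = 1)
position 1: 001 → 1  (bit 1 = 1)
position 0: 000 → 0  (bit 0 = 0)
bits b7..b0 = 11001110 = 206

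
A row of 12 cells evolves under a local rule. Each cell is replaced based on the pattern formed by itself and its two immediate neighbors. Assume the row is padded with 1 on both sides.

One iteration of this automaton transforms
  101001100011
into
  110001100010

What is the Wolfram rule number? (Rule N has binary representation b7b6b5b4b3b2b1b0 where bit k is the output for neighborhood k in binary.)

104

position 11: 111 → 0  (bit 7 = 0)
position 0: 110 → 1  (bit 6 = 1)
position 1: 101 → 1  (bit 5 = 1)
position 3: 100 → 0  (bit 4 = 0)
position 5: 011 → 1  (bit 3 = 1)
position 2: 010 → 0  (bit 2 = 0)
position 4: 001 → 0  (bit 1 = 0)
position 8: 000 → 0  (bit 0 = 0)
bits b7..b0 = 01101000 = 104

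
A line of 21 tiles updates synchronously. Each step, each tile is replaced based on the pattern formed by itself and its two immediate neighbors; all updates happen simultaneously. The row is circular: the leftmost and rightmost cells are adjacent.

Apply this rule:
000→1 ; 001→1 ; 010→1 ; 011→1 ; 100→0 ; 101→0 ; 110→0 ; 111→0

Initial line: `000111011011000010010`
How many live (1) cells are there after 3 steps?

111100010010011110110
100001110110110000100
101111000100100111101
count of 1: 12

12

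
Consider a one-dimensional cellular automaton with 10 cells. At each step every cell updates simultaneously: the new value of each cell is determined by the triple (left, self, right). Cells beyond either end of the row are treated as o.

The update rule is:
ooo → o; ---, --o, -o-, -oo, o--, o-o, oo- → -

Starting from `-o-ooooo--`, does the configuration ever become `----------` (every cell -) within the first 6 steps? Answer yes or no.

step 1: ----ooo---
step 2: -----o----
step 3: ----------
all cells are - at step 3

yes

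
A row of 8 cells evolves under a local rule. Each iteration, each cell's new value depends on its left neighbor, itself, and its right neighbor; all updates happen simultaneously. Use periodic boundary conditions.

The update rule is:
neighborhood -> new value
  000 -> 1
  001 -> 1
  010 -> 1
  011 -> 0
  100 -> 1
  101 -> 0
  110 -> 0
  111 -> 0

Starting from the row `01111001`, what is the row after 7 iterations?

iteration 1: 00000111
iteration 2: 11111000
iteration 3: 00000111  (repeats iteration 1; period 2)
iteration 7: 00000111

00000111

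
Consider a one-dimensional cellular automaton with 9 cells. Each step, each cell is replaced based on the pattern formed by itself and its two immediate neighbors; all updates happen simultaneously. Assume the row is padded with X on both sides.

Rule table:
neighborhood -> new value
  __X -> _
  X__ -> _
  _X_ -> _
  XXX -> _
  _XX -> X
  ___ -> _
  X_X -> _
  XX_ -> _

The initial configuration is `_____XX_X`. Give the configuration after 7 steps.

________X

step 1: _____X__X
step 2: ________X
step 3: ________X  (fixed point — unchanged through step 7)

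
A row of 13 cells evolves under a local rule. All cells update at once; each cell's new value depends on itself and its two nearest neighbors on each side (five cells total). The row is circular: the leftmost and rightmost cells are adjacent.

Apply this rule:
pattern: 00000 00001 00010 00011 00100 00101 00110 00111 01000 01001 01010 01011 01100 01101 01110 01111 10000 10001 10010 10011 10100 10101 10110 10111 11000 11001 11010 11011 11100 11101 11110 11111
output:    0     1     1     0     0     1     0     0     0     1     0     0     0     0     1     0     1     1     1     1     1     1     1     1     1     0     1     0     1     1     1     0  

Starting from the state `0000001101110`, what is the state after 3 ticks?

0011010011100

tick 1: 1000100001111
tick 2: 1111001100001
tick 3: 0011010011100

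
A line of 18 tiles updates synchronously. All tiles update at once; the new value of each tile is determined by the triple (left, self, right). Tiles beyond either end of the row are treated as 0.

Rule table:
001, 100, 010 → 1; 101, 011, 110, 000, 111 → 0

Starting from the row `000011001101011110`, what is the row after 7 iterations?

011100000001110100

000100110001000001
001111001011100011
010000111000010100
111001000100110110
000111101111000001
001000000000100011
011100000001110100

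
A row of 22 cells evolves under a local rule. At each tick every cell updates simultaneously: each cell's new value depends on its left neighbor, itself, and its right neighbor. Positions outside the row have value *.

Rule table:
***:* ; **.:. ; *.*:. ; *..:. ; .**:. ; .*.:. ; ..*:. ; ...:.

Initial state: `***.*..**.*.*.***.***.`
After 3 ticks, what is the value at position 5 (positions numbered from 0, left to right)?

.

tick 1: **.............*...*..
tick 2: *.....................
tick 3: ......................
position 5 holds .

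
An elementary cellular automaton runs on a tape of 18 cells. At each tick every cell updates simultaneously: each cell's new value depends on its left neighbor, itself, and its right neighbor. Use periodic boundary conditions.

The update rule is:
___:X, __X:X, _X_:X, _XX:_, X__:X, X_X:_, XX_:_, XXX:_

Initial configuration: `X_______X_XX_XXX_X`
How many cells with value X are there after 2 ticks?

10

tick 1: _XXXXXXXX_________
tick 2: X________XXXXXXXXX
count of X: 10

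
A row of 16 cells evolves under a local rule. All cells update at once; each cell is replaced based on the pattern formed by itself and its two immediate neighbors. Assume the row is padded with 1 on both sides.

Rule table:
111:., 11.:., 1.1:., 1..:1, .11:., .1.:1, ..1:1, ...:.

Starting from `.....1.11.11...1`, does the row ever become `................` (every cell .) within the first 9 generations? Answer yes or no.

1...11......1.1.
.1.1..1....11.1.
.1.11111..1...1.
.1......1111.11.
.11....1........
...1..111......1
1.1111...1....1.
......1.111..11.
1....11....11...
generation 9 is 1....11....11..., still not uniform .

no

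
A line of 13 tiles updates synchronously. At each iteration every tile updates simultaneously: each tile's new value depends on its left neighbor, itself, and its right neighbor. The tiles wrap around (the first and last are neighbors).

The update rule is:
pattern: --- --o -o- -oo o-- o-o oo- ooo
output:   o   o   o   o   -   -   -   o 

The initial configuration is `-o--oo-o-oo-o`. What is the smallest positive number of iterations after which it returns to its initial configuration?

26

iteration 1: -o-oo--o-o--o
iteration 2: -o-o--oo-o-oo
iteration 3: -o-o-oo--o-o-
iteration 4: oo-o-o--oo-o-
iteration 5: o--o-o-oo--o-
iteration 6: o-oo-o-o--oo-
iteration 7: o-o--o-o-oo--
iteration 8: o-o-oo-o-o--o
iteration 9: --o-o--o-o-oo
iteration 10: -oo-o-oo-o-o-
iteration 11: oo--o-o--o-o-
iteration 12: o--oo-o-oo-o-
iteration 13: o-oo--o-o--o-
iteration 14: o-o--oo-o-oo-
iteration 15: o-o-oo--o-o--
iteration 16: o-o-o--oo-o-o
iteration 17: --o-o-oo--o-o
iteration 18: -oo-o-o--oo-o
iteration 19: -o--o-o-oo--o
iteration 20: -o-oo-o-o--oo
iteration 21: -o-o--o-o-oo-
iteration 22: oo-o-oo-o-o--
iteration 23: o--o-o--o-o-o
iteration 24: --oo-o-oo-o-o
iteration 25: -oo--o-o--o-o
iteration 26: -o--oo-o-oo-o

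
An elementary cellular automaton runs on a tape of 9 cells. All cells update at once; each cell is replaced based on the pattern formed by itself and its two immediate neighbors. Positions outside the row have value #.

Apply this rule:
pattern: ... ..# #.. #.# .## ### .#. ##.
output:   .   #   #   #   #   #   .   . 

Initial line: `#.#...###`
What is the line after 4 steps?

#.#######

step 1: .#.#.####
step 2: #.#.#####
step 3: .#.######
step 4: #.#######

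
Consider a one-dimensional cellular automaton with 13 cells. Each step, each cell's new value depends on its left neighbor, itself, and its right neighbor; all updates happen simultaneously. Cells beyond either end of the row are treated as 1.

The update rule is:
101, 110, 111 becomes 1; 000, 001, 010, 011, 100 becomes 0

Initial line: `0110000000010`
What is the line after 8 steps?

1100000000000

1010000000001
1100000000000
1100000000000  (fixed point — unchanged through step 8)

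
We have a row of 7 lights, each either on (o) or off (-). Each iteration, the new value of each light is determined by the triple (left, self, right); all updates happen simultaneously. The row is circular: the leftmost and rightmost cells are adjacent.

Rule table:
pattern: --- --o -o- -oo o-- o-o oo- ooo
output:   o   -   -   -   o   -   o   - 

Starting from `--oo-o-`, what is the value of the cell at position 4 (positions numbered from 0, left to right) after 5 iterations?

iteration 1: o--o--o
iteration 2: oo--o--
iteration 3: -oo--o-
iteration 4: --oo--o
iteration 5: o--oo--
position 4 holds o

o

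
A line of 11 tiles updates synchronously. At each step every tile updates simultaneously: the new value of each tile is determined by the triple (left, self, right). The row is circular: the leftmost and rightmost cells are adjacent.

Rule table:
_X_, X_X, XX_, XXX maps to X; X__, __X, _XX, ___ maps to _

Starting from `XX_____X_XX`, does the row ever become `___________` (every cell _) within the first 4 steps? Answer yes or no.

XX_____XX_X
XX______XX_
_X_______XX
XX________X
step 4 is XX________X, still not uniform _

no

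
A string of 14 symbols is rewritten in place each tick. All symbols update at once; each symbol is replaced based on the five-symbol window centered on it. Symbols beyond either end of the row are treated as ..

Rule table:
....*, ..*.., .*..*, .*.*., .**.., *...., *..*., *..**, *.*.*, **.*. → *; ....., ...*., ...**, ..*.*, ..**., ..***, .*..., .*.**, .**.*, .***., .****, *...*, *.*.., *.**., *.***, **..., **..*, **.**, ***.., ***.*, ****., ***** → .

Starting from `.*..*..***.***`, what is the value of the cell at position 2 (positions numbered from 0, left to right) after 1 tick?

*

.******.......
position 2 holds *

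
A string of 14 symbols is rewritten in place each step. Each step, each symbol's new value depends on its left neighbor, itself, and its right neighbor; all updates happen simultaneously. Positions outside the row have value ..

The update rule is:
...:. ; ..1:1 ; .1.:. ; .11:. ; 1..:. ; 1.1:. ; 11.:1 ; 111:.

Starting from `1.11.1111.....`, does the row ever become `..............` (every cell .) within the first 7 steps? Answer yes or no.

no

...1....1.....
..1....1......
.1....1.......
1....1........
....1.........
...1..........
..1...........
step 7 is ..1..........., still not uniform .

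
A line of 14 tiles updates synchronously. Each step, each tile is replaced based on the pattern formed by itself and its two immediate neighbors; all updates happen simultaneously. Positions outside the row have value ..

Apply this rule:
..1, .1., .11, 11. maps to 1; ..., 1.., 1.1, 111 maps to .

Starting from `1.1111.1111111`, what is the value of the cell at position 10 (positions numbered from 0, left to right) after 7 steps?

step 1: 1.1..1.1.....1
step 2: 1.1.11.1....11
step 3: 1.1.11.1...111
step 4: 1.1.11.1..11.1
step 5: 1.1.11.1.111.1
step 6: 1.1.11.1.1.1.1
step 7: 1.1.11.1.1.1.1
position 10 holds .

.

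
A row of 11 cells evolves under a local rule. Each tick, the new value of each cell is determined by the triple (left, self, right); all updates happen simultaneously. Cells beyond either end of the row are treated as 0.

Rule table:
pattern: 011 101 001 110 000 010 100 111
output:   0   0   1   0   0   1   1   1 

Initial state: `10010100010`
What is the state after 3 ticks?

tick 1: 11110110111
tick 2: 01100000010
tick 3: 10010000111

10010000111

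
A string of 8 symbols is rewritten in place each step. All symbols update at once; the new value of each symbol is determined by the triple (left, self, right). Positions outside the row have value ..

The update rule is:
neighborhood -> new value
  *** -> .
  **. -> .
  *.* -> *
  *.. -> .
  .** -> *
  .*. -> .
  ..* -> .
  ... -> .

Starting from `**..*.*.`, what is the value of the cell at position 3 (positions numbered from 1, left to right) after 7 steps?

*....*..
........
........  (fixed point — unchanged through step 7)
position 3 holds .

.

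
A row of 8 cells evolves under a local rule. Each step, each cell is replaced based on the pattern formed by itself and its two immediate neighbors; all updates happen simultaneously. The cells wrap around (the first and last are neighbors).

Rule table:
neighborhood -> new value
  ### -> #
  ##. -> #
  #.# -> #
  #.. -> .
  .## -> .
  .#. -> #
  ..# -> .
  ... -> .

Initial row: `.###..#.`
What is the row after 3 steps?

..##..#.
...#..#.
...#..#.

...#..#.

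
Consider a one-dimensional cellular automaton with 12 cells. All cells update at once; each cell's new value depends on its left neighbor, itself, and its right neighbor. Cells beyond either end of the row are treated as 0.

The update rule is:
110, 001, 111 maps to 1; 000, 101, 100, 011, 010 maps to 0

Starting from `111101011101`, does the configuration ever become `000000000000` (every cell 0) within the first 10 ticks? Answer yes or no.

yes

011100001100
101100010100
000100100000
001001000000
010010000000
100100000000
001000000000
010000000000
100000000000
000000000000
all cells are 0 at tick 10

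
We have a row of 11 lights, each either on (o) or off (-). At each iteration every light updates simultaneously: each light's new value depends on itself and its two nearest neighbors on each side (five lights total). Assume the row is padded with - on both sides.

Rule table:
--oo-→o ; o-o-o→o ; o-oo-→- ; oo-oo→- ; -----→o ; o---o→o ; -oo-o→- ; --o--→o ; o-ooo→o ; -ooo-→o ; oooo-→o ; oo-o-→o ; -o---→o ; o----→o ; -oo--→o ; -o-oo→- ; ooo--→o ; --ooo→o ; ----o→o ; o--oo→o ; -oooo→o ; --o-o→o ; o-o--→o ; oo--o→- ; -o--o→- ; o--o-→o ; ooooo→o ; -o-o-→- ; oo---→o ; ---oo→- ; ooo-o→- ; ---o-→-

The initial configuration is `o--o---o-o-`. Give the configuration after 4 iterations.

o-oooo-o-oo
o-ooo-oo--o
o-oo---o-oo
o--ooo-o--o

o--ooo-o--o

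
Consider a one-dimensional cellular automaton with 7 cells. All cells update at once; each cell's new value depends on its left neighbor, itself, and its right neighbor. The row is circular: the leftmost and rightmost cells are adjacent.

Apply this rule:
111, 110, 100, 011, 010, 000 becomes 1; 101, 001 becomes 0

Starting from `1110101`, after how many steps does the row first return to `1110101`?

step 1: 1110101

1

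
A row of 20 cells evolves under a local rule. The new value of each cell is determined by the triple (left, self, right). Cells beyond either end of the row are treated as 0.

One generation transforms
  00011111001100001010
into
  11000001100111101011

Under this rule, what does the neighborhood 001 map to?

At position 2 the neighborhood is 001; the next row has 0 there.

0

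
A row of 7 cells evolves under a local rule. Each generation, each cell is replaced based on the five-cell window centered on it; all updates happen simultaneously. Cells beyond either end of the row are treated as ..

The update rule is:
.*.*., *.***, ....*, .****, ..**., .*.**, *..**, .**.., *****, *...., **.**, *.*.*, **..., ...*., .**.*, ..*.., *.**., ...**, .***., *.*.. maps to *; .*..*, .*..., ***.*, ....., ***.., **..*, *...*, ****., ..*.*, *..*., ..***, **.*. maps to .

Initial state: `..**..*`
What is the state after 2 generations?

.*....*

generation 1: ****..*
generation 2: .*....*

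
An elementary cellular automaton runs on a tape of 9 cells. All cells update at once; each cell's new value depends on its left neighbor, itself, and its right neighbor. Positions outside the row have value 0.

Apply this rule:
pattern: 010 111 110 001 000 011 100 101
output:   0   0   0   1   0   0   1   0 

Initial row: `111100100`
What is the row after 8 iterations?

000100010

000011010
000100001
001010010
010001101
101010000
000001000
000010100
000100010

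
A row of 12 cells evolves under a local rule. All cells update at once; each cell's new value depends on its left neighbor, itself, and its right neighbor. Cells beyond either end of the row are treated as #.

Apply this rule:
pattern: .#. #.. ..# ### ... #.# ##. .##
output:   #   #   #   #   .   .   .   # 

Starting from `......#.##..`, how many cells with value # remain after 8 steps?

9

#....##.#.##
.#..##..#.##
.####.###.##
.###..##..##
.##.###.####
.#..##..####
.####.######
.###..######
count of #: 9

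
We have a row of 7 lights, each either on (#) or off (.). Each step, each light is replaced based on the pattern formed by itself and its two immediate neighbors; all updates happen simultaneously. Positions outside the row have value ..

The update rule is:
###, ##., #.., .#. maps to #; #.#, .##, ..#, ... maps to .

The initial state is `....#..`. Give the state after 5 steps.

......#

....##.
.....##
......#
......#  (fixed point — unchanged through step 5)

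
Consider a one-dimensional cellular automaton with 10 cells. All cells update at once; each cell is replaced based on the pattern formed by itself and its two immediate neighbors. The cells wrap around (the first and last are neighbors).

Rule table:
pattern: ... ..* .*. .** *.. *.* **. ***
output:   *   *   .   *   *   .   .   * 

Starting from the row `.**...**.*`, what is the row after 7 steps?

.*.****...
*..***.***
.****..***
.***.****.
***..***.*
**.****..*
*..***.***

*..***.***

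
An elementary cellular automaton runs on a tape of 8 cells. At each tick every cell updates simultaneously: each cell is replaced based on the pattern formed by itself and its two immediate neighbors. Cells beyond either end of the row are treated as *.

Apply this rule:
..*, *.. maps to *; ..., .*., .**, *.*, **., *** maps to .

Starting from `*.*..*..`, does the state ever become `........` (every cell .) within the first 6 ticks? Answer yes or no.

yes

...**.**
*.*.....
...*...*
*.*.*.*.
........
all cells are . at tick 5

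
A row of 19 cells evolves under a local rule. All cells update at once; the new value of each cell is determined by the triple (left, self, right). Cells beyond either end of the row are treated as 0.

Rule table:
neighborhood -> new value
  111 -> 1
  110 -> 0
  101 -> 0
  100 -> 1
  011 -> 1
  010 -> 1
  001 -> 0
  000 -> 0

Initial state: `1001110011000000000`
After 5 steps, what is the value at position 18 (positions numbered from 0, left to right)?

1101101010100000000
1001001010110000000
1101101010101000000
1001001010101100000
1101101010101010000
position 18 holds 0

0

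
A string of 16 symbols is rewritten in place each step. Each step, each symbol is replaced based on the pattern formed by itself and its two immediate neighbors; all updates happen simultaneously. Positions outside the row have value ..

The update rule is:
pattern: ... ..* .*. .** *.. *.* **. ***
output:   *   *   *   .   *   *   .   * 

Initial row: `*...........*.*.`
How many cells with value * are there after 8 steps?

step 1: ****************
step 2: .**************.
step 3: *.************.*
step 4: **.**********.**
step 5: ..*.********.*..
step 6: ****.******.****
step 7: .**.*.****.*.**.
step 8: *..***.**.***..*
count of *: 10

10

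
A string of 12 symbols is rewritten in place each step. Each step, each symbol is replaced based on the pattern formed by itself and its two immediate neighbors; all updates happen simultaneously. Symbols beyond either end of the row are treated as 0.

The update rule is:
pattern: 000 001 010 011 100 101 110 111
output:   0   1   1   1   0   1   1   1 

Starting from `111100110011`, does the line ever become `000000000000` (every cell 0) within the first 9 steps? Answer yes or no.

111101110111
111111111111
111111111111  (fixed point — unchanged through step 9)
step 9 is 111111111111, still not uniform 0

no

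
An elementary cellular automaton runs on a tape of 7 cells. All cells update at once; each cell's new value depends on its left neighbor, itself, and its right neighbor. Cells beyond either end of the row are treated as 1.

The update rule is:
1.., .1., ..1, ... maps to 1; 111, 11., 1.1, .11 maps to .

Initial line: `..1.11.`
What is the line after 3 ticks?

111....
...1111
111....

111....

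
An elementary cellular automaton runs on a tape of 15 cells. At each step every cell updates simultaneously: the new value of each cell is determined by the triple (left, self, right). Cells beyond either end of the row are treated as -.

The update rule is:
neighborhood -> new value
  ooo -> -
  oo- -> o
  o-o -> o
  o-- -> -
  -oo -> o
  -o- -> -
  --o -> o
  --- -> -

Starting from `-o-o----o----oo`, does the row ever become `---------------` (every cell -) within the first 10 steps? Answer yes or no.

step 1: o-o----o----ooo
step 2: -o----o----oo-o
step 3: o----o----oooo-
step 4: ----o----oo--o-
step 5: ---o----ooo-o--
step 6: --o----oo-oo---
step 7: -o----oooooo---
step 8: o----oo----o---
step 9: ----ooo---o----
step 10: ---oo-o--o-----
step 10 is ---oo-o--o-----, still not uniform -

no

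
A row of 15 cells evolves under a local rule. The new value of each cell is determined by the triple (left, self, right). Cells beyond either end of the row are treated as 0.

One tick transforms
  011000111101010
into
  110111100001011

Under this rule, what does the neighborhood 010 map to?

At position 11 the neighborhood is 010; the next row has 1 there.

1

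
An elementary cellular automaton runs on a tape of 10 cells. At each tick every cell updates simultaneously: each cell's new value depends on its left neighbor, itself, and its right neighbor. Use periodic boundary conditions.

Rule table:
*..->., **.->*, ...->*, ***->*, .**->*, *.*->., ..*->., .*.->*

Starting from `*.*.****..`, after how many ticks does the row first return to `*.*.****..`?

1

*.*.****..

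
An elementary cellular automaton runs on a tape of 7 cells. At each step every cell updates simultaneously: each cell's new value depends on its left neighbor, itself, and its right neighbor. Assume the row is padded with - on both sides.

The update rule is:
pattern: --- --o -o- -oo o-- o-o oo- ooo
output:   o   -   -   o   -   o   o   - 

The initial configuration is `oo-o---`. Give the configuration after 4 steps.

---o-oo

ooo--oo
o-o--oo
-o---oo
---o-oo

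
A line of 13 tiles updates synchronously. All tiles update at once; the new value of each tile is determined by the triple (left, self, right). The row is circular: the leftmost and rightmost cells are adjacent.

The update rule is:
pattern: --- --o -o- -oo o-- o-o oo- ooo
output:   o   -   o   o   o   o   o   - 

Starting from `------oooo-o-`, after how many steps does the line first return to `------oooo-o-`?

26

ooooo-o--oooo
----oooo-o---
ooo-o--oooooo
--oooo-o-----
o-o--oooooooo
oooo-o-------
o--ooooooooo-
oo-o-------oo
-ooooooooo-o-
-o-------oooo
oooooooo-o--o
-------oooo-o
oooooo-o--ooo
-----oooo-o--
oooo-o--ooooo
---oooo-o----
oo-o--ooooooo
-oooo-o------
-o--ooooooooo
ooo-o-------o
--ooooooooo-o
o-o-------ooo
ooooooooo-o--
o-------oooo-
ooooooo-o--oo
------oooo-o-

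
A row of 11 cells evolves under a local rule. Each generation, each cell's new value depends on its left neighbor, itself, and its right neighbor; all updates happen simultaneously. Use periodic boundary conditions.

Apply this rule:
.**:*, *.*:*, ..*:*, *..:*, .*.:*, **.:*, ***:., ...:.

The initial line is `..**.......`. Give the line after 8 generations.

......**.**

generation 1: .****......
generation 2: **..**.....
generation 3: *******...*
generation 4: ......**.**
generation 5: *....******
generation 6: **..**.....  (repeats generation 2; period 4)
generation 8: ......**.**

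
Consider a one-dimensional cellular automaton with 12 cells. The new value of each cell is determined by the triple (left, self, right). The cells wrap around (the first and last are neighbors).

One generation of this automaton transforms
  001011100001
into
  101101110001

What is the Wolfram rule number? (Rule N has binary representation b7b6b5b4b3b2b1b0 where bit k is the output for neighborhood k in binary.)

position 5: 111 → 1  (bit 7 = 1)
position 6: 110 → 1  (bit 6 = 1)
position 3: 101 → 1  (bit 5 = 1)
position 0: 100 → 1  (bit 4 = 1)
position 4: 011 → 0  (bit 3 = 0)
position 2: 010 → 1  (bit 2 = 1)
position 1: 001 → 0  (bit 1 = 0)
position 8: 000 → 0  (bit 0 = 0)
bits b7..b0 = 11110100 = 244

244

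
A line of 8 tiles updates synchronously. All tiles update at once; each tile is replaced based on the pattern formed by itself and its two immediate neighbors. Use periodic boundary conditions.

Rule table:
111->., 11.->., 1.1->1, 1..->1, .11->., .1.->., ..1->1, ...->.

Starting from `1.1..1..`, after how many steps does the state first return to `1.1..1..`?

2

.1.11.11
1.1..1..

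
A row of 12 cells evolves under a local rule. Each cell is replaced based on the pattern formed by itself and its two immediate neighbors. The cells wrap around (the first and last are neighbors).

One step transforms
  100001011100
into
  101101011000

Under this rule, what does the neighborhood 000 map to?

At position 2 the neighborhood is 000; the next row has 1 there.

1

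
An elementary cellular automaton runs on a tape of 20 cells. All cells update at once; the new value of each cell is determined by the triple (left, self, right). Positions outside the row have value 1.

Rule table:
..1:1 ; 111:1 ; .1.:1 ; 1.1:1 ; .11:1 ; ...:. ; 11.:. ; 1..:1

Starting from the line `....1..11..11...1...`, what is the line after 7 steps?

step 1: 1..11111.111.1.111.1
step 2: .111111.111.11111.11
step 3: 111111.111.11111.111
step 4: 11111.111.11111.1111
step 5: 1111.111.11111.11111
step 6: 111.111.11111.111111
step 7: 11.111.11111.1111111

11.111.11111.1111111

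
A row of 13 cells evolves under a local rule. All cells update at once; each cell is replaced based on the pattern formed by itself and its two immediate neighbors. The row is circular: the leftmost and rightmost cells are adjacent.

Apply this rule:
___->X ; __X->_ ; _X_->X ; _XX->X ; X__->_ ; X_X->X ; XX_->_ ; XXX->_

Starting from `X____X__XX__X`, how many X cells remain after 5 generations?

9

generation 1: __XX_X__X___X
generation 2: __X_XX__X_X_X
generation 3: __XXX___XXXXX
generation 4: __X___X_X____
generation 5: X_X_X_XXX_XXX
count of X: 9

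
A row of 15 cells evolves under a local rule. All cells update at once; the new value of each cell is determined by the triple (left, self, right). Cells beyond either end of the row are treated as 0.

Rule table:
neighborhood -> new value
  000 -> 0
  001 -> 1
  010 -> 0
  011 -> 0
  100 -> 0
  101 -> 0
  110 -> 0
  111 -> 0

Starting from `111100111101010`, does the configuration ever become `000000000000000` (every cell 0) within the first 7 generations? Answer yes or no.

000001000000000
000010000000000
000100000000000
001000000000000
010000000000000
100000000000000
000000000000000
all cells are 0 at generation 7

yes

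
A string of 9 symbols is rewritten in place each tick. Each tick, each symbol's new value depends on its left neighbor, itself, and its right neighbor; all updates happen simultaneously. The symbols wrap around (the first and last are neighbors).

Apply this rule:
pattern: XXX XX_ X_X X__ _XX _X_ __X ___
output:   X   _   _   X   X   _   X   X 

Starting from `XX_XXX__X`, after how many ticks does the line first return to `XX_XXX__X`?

tick 1: X__XX_XXX
tick 2: _XXX__XXX
tick 3: _XX_XXXX_
tick 4: XX__XXX_X
tick 5: X_XXXX__X
tick 6: __XXX_XXX
tick 7: XXXX__XX_
tick 8: XXX_XXX__
tick 9: XX__XX_XX
tick 10: X_XXX__XX
tick 11: __XX_XXXX
tick 12: XXX__XXX_
tick 13: XX_XXXX__
tick 14: X__XXX_XX
tick 15: _XXXX__XX
tick 16: _XXX_XXX_
tick 17: XXX__XX_X
tick 18: XX_XXX__X

18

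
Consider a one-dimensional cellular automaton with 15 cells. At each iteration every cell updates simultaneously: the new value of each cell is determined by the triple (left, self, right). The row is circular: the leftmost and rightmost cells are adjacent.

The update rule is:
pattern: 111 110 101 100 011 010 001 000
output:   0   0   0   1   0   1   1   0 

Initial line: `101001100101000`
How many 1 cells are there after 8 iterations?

12

101110011101101
000001100000000
000010010000000
000111111000000
001000000100000
011100001110000
100010010001000
110111111011101
count of 1: 12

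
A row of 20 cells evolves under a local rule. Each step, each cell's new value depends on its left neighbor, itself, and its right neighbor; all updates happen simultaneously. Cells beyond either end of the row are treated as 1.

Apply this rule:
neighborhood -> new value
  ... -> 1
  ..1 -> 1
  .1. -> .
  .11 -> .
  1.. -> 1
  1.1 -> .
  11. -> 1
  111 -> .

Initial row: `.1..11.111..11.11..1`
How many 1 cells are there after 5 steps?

..11.1...111.1..111.
11.1..111..1..11..1.
.1..11..111.11.111..
..11.111..1..1...111
11.1...111.11.111...
count of 1: 11

11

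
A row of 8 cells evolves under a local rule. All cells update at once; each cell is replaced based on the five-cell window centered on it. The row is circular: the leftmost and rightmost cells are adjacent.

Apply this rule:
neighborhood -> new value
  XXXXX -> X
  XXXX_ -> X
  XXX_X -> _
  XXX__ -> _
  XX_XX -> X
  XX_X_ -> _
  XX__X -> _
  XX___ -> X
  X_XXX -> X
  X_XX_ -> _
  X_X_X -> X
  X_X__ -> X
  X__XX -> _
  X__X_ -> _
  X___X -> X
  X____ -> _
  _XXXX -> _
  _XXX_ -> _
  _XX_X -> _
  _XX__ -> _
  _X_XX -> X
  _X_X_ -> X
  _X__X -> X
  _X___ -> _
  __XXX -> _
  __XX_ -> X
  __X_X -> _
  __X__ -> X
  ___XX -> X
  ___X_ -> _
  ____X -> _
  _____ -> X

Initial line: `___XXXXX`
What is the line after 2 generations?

XXX__XX_
X____X_X

X____X_X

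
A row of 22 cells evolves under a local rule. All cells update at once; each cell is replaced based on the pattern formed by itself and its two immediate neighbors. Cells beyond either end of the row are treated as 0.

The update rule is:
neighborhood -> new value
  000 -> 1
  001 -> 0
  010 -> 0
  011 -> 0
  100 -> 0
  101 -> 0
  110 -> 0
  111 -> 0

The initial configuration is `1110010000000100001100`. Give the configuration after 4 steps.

0000000111110001100001
1111110000000100001100
0000000111110001100001  (repeats step 1; period 2)
step 4: 1111110000000100001100

1111110000000100001100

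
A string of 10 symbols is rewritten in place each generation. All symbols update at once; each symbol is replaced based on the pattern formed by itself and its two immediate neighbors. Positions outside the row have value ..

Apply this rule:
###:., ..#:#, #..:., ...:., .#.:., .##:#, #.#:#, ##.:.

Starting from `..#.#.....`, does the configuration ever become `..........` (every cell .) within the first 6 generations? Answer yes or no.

yes

generation 1: .#.#......
generation 2: #.#.......
generation 3: .#........
generation 4: #.........
generation 5: ..........
all cells are . at generation 5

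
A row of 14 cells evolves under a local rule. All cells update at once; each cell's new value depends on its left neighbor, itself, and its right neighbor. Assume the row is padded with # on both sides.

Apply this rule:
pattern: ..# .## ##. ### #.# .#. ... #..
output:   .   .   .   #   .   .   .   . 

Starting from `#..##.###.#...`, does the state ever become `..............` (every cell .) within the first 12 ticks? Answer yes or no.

.......#......
..............
all cells are . at tick 2

yes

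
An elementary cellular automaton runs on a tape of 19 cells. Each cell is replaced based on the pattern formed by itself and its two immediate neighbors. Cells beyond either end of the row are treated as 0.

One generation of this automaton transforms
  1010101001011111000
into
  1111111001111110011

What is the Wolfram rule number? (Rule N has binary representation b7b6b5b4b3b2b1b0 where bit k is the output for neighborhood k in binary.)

173

position 12: 111 → 1  (bit 7 = 1)
position 15: 110 → 0  (bit 6 = 0)
position 1: 101 → 1  (bit 5 = 1)
position 7: 100 → 0  (bit 4 = 0)
position 11: 011 → 1  (bit 3 = 1)
position 0: 010 → 1  (bit 2 = 1)
position 8: 001 → 0  (bit 1 = 0)
position 17: 000 → 1  (bit 0 = 1)
bits b7..b0 = 10101101 = 173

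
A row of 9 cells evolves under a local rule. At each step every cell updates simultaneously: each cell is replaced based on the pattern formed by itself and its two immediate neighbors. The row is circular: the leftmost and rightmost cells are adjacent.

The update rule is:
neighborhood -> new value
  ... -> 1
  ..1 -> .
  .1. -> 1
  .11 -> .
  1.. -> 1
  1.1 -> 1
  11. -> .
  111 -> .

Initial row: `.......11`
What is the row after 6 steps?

....11...

step 1: 111111...
step 2: ......11.
step 3: 11111...1
step 4: .....11..
step 5: 1111...11
step 6: ....11...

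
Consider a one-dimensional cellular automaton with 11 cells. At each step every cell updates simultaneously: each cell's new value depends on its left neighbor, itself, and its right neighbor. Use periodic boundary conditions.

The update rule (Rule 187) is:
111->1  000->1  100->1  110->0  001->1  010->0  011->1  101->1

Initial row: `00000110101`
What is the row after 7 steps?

step 1: 11111101010
step 2: 11111010101
step 3: 11110101011
step 4: 11101010111
step 5: 11010101111
step 6: 10101011111
step 7: 01010111111

01010111111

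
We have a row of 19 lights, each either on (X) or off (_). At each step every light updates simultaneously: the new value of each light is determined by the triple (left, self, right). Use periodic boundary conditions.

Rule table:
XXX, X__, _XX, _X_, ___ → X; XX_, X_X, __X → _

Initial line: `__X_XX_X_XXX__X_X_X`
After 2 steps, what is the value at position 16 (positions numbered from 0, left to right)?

X_X_X__X_XX_X_X_X_X
__X_XX_X_X__X_X_X_X
position 16 holds X

X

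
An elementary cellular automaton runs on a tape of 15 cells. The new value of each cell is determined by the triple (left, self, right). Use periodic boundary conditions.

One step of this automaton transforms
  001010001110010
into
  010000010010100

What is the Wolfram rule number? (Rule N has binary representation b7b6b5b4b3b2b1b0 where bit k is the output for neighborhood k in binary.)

66

position 9: 111 → 0  (bit 7 = 0)
position 10: 110 → 1  (bit 6 = 1)
position 3: 101 → 0  (bit 5 = 0)
position 5: 100 → 0  (bit 4 = 0)
position 8: 011 → 0  (bit 3 = 0)
position 2: 010 → 0  (bit 2 = 0)
position 1: 001 → 1  (bit 1 = 1)
position 0: 000 → 0  (bit 0 = 0)
bits b7..b0 = 01000010 = 66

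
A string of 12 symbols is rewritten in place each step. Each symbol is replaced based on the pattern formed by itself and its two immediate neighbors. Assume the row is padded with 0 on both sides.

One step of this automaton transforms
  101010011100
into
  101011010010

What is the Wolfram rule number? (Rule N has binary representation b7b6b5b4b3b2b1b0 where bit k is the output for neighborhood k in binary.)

position 8: 111 → 0  (bit 7 = 0)
position 9: 110 → 0  (bit 6 = 0)
position 1: 101 → 0  (bit 5 = 0)
position 5: 100 → 1  (bit 4 = 1)
position 7: 011 → 1  (bit 3 = 1)
position 0: 010 → 1  (bit 2 = 1)
position 6: 001 → 0  (bit 1 = 0)
position 11: 000 → 0  (bit 0 = 0)
bits b7..b0 = 00011100 = 28

28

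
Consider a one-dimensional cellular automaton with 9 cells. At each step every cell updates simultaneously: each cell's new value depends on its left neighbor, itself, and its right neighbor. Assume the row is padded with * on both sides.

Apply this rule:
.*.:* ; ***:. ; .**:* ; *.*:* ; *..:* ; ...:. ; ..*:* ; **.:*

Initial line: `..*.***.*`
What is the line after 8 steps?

*****.***
....***..
*..**.***
*******..
......***
*....**..
**..*****
.****....

.****....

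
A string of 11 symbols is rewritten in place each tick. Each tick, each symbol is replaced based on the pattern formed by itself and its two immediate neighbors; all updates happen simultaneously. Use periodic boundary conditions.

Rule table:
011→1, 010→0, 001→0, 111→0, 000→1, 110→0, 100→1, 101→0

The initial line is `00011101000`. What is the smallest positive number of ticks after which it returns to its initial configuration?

22

11010000111
00001110100
11101000011
00000111010
11110100001
00000011101
11111010000
10000001110
01111101000
01000000111
00111110100
10100000011
00011111010
11010000001
00001111101
11101000000
10000111110
01110100000
01000011111
00111010000
10100001111
00011101000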